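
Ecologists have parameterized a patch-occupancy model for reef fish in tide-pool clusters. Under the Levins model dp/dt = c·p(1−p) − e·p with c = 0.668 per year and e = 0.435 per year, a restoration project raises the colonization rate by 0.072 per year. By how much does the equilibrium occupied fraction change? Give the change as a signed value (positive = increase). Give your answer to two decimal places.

Before: p* = 1 − 0.435/0.668 = 0.3488.
After the change, c = 0.74, e = 0.435, so p* = 1 − 0.435/0.74 = 0.4122.
Δp* = 0.4122 − 0.3488 = +0.0634.

0.06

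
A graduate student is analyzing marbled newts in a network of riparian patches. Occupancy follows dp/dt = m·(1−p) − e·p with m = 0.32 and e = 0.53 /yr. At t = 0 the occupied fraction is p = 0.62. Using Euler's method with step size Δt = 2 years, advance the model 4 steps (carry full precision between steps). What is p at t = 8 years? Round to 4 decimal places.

Update rule: p ← p + [m·(1−p) − e·p]·Δt with Δt = 2.
p: 0.62000 → 0.20600  (Δp = -0.41400)
p: 0.20600 → 0.49580  (Δp = +0.28980)
p: 0.49580 → 0.29294  (Δp = -0.20286)
p: 0.29294 → 0.43494  (Δp = +0.14200)

0.4349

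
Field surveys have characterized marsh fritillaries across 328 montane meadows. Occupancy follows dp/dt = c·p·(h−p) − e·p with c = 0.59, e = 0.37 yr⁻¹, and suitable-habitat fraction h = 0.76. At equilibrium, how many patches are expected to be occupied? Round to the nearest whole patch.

44

p* = h − e/c = 0.76 − 0.6271 = 0.1329.
Expected occupied patches = N × p* = 328 × 0.1329 = 43.59 ≈ 44.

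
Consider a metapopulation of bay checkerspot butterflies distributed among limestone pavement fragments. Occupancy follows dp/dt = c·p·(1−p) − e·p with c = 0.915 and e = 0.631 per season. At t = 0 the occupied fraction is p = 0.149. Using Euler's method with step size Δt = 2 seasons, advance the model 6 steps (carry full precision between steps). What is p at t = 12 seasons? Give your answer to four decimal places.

0.3057

Update rule: p ← p + [c·p·(1−p) − e·p]·Δt with Δt = 2.
  1  |  dp/dt·Δt = +0.044004  |  p_1 = 0.193004
  2  |  dp/dt·Δt = +0.041458  |  p_2 = 0.234462
  3  |  dp/dt·Δt = +0.032575  |  p_3 = 0.267037
  4  |  dp/dt·Δt = +0.021182  |  p_4 = 0.288219
  5  |  dp/dt·Δt = +0.011690  |  p_5 = 0.299909
  6  |  dp/dt·Δt = +0.005748  |  p_6 = 0.305657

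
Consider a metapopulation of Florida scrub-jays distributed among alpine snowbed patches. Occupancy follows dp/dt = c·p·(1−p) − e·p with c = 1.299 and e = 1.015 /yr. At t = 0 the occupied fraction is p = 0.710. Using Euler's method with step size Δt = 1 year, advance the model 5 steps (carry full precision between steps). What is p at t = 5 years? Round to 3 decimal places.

0.227

Update rule: p ← p + [c·p·(1−p) − e·p]·Δt with Δt = 1.
  1  |  dp/dt·Δt = -0.453186  |  p_1 = 0.256814
  2  |  dp/dt·Δt = -0.012738  |  p_2 = 0.244076
  3  |  dp/dt·Δt = -0.008068  |  p_3 = 0.236008
  4  |  dp/dt·Δt = -0.005328  |  p_4 = 0.230680
  5  |  dp/dt·Δt = -0.003611  |  p_5 = 0.227069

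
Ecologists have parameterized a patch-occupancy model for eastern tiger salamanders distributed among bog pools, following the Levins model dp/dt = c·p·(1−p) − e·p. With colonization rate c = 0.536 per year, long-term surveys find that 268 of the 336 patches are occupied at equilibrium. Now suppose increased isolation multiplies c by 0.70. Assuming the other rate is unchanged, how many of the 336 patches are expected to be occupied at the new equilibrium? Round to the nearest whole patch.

239

Observed p* = 268/336 = 0.79762.
Balance c(1−p*) = e gives e = 0.536×(1 − 0.79762) = 0.10848.
New p* = 1 − e/c = 1 − 0.10848/0.37520 = 0.71087.
Expected occupied = 336 × 0.71087 = 238.85 ≈ 239.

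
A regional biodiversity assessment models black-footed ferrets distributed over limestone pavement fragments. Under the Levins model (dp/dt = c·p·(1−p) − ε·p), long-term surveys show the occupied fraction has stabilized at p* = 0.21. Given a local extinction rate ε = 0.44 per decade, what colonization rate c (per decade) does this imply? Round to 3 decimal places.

At equilibrium c(1−p*) = ε, so c = ε/(1−p*).
c = 0.44/(1 − 0.21) = 0.44/0.7900 = 0.5570.

0.557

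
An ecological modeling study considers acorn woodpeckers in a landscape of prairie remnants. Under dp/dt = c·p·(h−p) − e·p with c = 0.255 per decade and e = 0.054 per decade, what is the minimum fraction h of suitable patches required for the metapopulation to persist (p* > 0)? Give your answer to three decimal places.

0.212

p* = h − e/c is positive only when h > e/c.
h_min = e/c = 0.054/0.255 = 0.2118.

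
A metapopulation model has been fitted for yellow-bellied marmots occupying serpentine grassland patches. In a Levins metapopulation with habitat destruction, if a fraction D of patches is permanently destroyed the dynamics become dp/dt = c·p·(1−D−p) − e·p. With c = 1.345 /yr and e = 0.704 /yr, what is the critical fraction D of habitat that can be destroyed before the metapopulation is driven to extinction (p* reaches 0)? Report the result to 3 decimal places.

0.477

The nontrivial equilibrium is p* = (1−D) − e/c; extinction occurs when this hits zero.
So D_crit = 1 − e/c = 1 − 0.704/1.345 = 1 − 0.5234 = 0.4766.
Note this equals the original equilibrium occupancy — the Levins extinction-debt result.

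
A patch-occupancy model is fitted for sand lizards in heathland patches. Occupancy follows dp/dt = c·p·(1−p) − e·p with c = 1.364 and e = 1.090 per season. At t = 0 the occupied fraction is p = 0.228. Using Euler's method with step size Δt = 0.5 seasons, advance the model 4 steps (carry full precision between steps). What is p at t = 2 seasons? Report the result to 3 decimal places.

Update rule: p ← p + [c·p·(1−p) − e·p]·Δt with Δt = 0.5.
step 1: Δp = -0.00422, p = 0.22378
step 2: Δp = -0.00350, p = 0.22029
step 3: Δp = -0.00292, p = 0.21737
step 4: Δp = -0.00244, p = 0.21493

0.215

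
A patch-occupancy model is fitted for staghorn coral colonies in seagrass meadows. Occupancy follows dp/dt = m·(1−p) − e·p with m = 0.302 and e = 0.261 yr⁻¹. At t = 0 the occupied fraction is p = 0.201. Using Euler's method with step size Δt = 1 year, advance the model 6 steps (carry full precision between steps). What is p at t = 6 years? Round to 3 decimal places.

Update rule: p ← p + [m·(1−p) − e·p]·Δt with Δt = 1.
step 1: Δp = +0.18884, p = 0.38984
step 2: Δp = +0.08252, p = 0.47236
step 3: Δp = +0.03606, p = 0.50842
step 4: Δp = +0.01576, p = 0.52418
step 5: Δp = +0.00689, p = 0.53107
step 6: Δp = +0.00301, p = 0.53408

0.534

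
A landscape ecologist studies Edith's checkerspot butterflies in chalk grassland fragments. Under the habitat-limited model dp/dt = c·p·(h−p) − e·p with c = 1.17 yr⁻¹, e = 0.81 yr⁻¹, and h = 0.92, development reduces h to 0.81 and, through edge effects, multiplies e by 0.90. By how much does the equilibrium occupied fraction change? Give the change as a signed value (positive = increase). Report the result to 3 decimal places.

-0.041

Before: p* = h − e/c = 0.92 − 0.81/1.17 = 0.92 − 0.6923 = 0.2277.
After: c = 1.17, e = 0.729, h = 0.81; p* = 0.81 − 0.729/1.17 = 0.1869.
Δp* = 0.1869 − 0.2277 = -0.0408.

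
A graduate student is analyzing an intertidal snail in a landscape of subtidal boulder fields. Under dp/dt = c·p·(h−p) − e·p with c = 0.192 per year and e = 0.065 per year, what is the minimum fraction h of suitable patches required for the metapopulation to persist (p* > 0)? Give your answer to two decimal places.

0.34

p* = h − e/c is positive only when h > e/c.
h_min = e/c = 0.065/0.192 = 0.3385.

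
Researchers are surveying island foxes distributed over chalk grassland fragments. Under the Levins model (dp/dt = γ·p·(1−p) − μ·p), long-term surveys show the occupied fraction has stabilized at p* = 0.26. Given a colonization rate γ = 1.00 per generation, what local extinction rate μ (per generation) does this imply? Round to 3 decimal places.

At equilibrium γ(1−p*) = μ.
μ = 1.00 × (1 − 0.26) = 1.00 × 0.7400 = 0.7400.

0.740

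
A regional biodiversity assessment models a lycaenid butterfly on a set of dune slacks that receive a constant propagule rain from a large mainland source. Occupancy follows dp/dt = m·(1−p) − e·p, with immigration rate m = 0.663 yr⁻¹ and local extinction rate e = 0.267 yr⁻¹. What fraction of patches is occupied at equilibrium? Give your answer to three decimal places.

0.713

At equilibrium the propagule rain into empty patches balances local extinction: m(1−p*) = e·p*.
p* = m/(m+e) = 0.663/(0.663+0.267) = 0.663/0.9300 = 0.7129.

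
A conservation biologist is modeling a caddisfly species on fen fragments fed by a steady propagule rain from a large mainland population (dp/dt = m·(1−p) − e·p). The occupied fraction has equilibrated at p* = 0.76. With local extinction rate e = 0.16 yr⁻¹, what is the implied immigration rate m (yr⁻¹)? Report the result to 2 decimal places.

0.51

At equilibrium m(1−p*) = e·p*, so m = e·p*/(1−p*).
m = 0.16 × 0.76 / 0.2400 = 0.1216/0.2400 = 0.5067.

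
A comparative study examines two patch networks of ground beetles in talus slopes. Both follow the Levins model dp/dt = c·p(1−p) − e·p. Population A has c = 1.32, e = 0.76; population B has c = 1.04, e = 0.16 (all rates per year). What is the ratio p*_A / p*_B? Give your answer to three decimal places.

0.501

A: p*_A = 1 − 0.76/1.32 = 0.4242.
B: p*_B = 1 − 0.16/1.04 = 0.8462.
p*_A / p*_B = 0.4242/0.8462 = 0.5014.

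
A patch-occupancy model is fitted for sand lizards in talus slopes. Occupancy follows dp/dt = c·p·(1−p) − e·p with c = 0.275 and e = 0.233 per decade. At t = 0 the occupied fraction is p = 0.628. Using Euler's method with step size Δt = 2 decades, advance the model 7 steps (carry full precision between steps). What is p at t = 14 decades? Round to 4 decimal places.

0.2431

Update rule: p ← p + [c·p·(1−p) − e·p]·Δt with Δt = 2.
  1  |  dp/dt·Δt = -0.164159  |  p_1 = 0.463841
  2  |  dp/dt·Δt = -0.079369  |  p_2 = 0.384472
  3  |  dp/dt·Δt = -0.049005  |  p_3 = 0.335467
  4  |  dp/dt·Δt = -0.033717  |  p_4 = 0.301750
  5  |  dp/dt·Δt = -0.024732  |  p_5 = 0.277018
  6  |  dp/dt·Δt = -0.018937  |  p_6 = 0.258081
  7  |  dp/dt·Δt = -0.014954  |  p_7 = 0.243127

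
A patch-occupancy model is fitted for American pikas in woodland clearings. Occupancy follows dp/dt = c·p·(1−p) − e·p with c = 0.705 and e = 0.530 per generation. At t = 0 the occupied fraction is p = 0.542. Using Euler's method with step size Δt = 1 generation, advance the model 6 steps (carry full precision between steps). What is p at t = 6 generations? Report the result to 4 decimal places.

0.2913

Update rule: p ← p + [c·p·(1−p) − e·p]·Δt with Δt = 1.
  1  |  dp/dt·Δt = -0.112254  |  p_1 = 0.429746
  2  |  dp/dt·Δt = -0.054995  |  p_2 = 0.374751
  3  |  dp/dt·Δt = -0.033428  |  p_3 = 0.341324
  4  |  dp/dt·Δt = -0.022402  |  p_4 = 0.318921
  5  |  dp/dt·Δt = -0.015895  |  p_5 = 0.303027
  6  |  dp/dt·Δt = -0.011707  |  p_6 = 0.291319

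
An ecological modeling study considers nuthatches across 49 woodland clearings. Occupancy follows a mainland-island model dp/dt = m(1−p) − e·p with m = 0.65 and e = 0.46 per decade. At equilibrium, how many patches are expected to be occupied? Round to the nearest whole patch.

29

p* = m/(m+e) = 0.65/1.1100 = 0.5856.
Expected occupied patches = N × p* = 49 × 0.5856 = 28.69 ≈ 29.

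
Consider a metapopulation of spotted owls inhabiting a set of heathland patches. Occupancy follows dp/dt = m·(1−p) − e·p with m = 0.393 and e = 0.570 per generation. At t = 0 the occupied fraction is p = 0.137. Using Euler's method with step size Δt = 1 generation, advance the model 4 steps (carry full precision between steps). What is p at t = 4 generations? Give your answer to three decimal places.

0.408

Update rule: p ← p + [m·(1−p) − e·p]·Δt with Δt = 1.
  1  |  dp/dt·Δt = +0.261069  |  p_1 = 0.398069
  2  |  dp/dt·Δt = +0.009660  |  p_2 = 0.407729
  3  |  dp/dt·Δt = +0.000357  |  p_3 = 0.408086
  4  |  dp/dt·Δt = +0.000013  |  p_4 = 0.408099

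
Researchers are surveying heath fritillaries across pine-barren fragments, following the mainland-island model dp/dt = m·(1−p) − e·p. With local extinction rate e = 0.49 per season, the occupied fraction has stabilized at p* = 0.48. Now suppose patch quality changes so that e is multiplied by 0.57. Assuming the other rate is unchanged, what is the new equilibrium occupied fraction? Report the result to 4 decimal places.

Balance m(1−p*) = e·p* gives m = e·p*/(1−p*) = 0.49×0.48000/0.52000 = 0.45231.
New p* = m/(m+e) = 0.45231/(0.45231+0.27930) = 0.61824.

0.6182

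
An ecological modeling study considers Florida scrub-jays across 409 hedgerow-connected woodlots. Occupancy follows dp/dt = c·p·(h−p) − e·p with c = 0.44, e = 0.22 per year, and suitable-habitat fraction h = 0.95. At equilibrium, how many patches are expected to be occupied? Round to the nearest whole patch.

p* = h − e/c = 0.95 − 0.5000 = 0.4500.
Expected occupied patches = N × p* = 409 × 0.4500 = 184.05 ≈ 184.

184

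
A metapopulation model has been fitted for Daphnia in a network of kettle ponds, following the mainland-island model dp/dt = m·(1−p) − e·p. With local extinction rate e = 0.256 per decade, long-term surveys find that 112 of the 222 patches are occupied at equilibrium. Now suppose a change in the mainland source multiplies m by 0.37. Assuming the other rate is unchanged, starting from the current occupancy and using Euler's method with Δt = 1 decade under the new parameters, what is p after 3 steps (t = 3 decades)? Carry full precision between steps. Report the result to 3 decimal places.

Observed p* = 112/222 = 0.50450.
Balance m(1−p*) = e·p* gives m = e·p*/(1−p*) = 0.256×0.50450/0.49550 = 0.26065.
Starting from p₀ = 0.50450; update p ← p + (dp/dt)·Δt with the new parameters.
t = 1: p = 0.50450 + (-0.08137) = 0.42314
t = 2: p = 0.42314 + (-0.05269) = 0.37045
t = 3: p = 0.37045 + (-0.03412) = 0.33633

0.336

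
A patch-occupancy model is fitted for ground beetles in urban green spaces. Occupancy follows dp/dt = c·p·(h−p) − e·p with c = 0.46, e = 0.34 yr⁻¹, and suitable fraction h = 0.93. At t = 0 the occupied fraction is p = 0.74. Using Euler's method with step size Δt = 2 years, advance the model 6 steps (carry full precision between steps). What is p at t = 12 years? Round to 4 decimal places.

0.2282

Update rule: p ← p + [c·p·(h−p) − e·p]·Δt with Δt = 2.
p: 0.74000 → 0.36615  (Δp = -0.37385)
p: 0.36615 → 0.30711  (Δp = -0.05905)
p: 0.30711 → 0.27427  (Δp = -0.03284)
p: 0.27427 → 0.25322  (Δp = -0.02104)
p: 0.25322 → 0.23870  (Δp = -0.01453)
p: 0.23870 → 0.22819  (Δp = -0.01050)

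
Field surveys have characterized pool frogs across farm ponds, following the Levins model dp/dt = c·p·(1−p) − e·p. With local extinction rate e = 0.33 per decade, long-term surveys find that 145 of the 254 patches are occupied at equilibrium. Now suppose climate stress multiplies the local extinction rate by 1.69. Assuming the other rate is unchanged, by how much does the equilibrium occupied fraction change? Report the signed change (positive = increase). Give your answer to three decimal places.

Observed p* = 145/254 = 0.57087.
Balance c(1−p*) = e gives c = e/(1 − 0.57087) = 0.33/0.42913 = 0.76900.
New p* = 1 − e/c = 1 − 0.55770/0.76900 = 0.27477.
Δp* = 0.27477 − 0.57087 = -0.29610.

-0.296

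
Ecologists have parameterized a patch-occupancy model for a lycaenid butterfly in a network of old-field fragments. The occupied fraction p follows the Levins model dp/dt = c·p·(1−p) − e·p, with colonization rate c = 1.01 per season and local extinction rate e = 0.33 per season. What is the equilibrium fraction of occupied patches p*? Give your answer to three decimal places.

0.673

At equilibrium, colonization balances extinction: c·p*·(1−p*) = e·p*.
So p* = 1 − e/c = 1 − 0.33/1.01 = 1 − 0.3267 = 0.6733.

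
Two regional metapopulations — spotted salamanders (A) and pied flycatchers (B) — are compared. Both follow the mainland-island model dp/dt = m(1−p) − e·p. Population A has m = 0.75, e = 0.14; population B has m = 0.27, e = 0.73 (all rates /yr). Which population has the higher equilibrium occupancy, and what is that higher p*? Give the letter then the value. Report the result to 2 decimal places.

A, 0.84

A: p*_A = m/(m+e) = 0.75/0.8900 = 0.8427.
B: p*_B = 0.27/1.0000 = 0.2700.
A is higher at 0.8427.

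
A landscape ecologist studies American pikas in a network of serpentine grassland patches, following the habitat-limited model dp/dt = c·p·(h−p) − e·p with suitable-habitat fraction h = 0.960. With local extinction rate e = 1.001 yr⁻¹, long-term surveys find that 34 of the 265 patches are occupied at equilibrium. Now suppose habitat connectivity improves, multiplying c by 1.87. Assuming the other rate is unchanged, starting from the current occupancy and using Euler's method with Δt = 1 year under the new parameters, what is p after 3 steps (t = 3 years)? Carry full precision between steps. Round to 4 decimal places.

0.4994

Observed p* = 34/265 = 0.12830.
Balance c(h−p*) = e gives c = e/(0.96 − 0.12830) = 1.001/0.83170 = 1.20356.
Starting from p₀ = 0.12830; update p ← p + (dp/dt)·Δt with the new parameters.
step 1: Δp = +0.11173, p = 0.24004
step 2: Δp = +0.14868, p = 0.38871
step 3: Δp = +0.11069, p = 0.49941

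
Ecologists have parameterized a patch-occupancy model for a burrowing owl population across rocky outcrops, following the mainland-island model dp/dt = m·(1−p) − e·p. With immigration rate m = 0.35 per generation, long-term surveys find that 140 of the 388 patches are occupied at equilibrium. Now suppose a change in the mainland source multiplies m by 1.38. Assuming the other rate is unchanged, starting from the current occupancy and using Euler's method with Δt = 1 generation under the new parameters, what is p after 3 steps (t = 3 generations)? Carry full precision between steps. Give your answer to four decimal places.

Observed p* = 140/388 = 0.36082.
Balance m(1−p*) = e·p* gives e = m(1−p*)/p* = 0.35×0.63918/0.36082 = 0.62000.
Starting from p₀ = 0.36082; update p ← p + (dp/dt)·Δt with the new parameters.
  1  |  dp/dt·Δt = +0.085010  |  p_1 = 0.445835
  2  |  dp/dt·Δt = -0.008756  |  p_2 = 0.437079
  3  |  dp/dt·Δt = +0.000902  |  p_3 = 0.437981

0.4380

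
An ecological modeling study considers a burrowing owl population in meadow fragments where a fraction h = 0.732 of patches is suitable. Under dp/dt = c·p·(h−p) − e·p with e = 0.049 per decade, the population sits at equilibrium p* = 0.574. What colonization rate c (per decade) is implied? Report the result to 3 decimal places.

0.310

At equilibrium c(h−p*) = e, so c = e/(h−p*).
c = 0.049/(0.732 − 0.574) = 0.049/0.1580 = 0.3101.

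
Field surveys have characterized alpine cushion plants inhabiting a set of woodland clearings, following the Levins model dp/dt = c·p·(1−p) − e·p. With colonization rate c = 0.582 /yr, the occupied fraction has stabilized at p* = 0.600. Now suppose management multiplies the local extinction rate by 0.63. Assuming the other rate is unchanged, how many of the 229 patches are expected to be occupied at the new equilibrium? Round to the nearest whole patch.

171

Balance c(1−p*) = e gives e = 0.582×(1 − 0.60000) = 0.23280.
New p* = 1 − e/c = 1 − 0.14666/0.58200 = 0.74801.
Expected occupied = 229 × 0.74801 = 171.29 ≈ 171.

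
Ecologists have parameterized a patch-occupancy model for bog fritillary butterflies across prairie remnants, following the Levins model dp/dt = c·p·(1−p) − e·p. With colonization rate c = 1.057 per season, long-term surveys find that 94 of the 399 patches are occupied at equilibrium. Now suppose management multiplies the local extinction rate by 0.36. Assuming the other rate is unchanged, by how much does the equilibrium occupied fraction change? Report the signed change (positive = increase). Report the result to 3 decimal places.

Observed p* = 94/399 = 0.23559.
Balance c(1−p*) = e gives e = 1.057×(1 − 0.23559) = 0.80798.
New p* = 1 − e/c = 1 − 0.29087/1.05700 = 0.72482.
Δp* = 0.72482 − 0.23559 = +0.48923.

0.489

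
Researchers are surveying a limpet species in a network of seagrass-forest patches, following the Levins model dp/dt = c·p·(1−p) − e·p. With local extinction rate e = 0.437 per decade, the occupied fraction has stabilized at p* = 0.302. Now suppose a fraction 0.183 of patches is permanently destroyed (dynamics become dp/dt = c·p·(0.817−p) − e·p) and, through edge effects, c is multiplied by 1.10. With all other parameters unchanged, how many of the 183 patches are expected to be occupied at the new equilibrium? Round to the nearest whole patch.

Balance c(1−p*) = e gives c = e/(1 − 0.30200) = 0.437/0.69800 = 0.62607.
New p* = 0.817 − e/c = 0.817 − 0.43700/0.68868 = 0.18245.
Expected occupied = 183 × 0.18245 = 33.39 ≈ 33.

33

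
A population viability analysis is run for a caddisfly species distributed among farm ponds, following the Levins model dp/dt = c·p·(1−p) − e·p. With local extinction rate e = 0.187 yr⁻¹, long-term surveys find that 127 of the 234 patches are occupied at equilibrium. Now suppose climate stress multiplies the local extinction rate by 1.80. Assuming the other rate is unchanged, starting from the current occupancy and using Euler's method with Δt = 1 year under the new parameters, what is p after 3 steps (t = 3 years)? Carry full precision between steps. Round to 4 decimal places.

0.3693

Observed p* = 127/234 = 0.54274.
Balance c(1−p*) = e gives c = e/(1 − 0.54274) = 0.187/0.45726 = 0.40895.
Starting from p₀ = 0.54274; update p ← p + (dp/dt)·Δt with the new parameters.
p: 0.54274 → 0.46154  (Δp = -0.08119)
p: 0.46154 → 0.40782  (Δp = -0.05372)
p: 0.40782 → 0.36931  (Δp = -0.03851)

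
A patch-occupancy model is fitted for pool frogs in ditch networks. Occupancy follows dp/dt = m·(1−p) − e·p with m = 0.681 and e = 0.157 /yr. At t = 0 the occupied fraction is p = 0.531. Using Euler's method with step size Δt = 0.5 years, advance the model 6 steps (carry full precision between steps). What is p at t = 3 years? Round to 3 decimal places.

Update rule: p ← p + [m·(1−p) − e·p]·Δt with Δt = 0.5.
  1  |  dp/dt·Δt = +0.118011  |  p_1 = 0.649011
  2  |  dp/dt·Δt = +0.068564  |  p_2 = 0.717575
  3  |  dp/dt·Δt = +0.039836  |  p_3 = 0.757411
  4  |  dp/dt·Δt = +0.023145  |  p_4 = 0.780556
  5  |  dp/dt·Δt = +0.013447  |  p_5 = 0.794003
  6  |  dp/dt·Δt = +0.007813  |  p_6 = 0.801816

0.802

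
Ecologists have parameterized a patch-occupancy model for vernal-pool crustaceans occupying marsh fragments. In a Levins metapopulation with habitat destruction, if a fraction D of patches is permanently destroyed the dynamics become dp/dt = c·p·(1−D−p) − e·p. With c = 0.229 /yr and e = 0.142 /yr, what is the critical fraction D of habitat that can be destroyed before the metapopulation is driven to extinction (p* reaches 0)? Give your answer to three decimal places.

0.380

The nontrivial equilibrium is p* = (1−D) − e/c; extinction occurs when this hits zero.
So D_crit = 1 − e/c = 1 − 0.142/0.229 = 1 − 0.6201 = 0.3799.
This equals the undisturbed p*, a classic result of Lande's extension.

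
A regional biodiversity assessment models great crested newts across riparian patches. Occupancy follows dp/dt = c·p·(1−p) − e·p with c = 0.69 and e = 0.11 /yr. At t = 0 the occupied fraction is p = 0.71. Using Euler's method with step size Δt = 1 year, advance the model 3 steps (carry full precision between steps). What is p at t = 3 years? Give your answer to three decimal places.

0.827

Update rule: p ← p + [c·p·(1−p) − e·p]·Δt with Δt = 1.
p: 0.71000 → 0.77397  (Δp = +0.06397)
p: 0.77397 → 0.80954  (Δp = +0.03557)
p: 0.80954 → 0.82688  (Δp = +0.01734)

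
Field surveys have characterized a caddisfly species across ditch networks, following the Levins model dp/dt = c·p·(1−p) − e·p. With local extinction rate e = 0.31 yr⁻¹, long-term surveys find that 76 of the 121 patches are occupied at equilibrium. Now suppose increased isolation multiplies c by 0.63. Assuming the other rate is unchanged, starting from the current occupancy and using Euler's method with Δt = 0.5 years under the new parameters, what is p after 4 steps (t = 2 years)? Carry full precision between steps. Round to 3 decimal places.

0.522

Observed p* = 76/121 = 0.62810.
Balance c(1−p*) = e gives c = e/(1 − 0.62810) = 0.31/0.37190 = 0.83356.
Starting from p₀ = 0.62810; update p ← p + (dp/dt)·Δt with the new parameters.
p: 0.62810 → 0.59208  (Δp = -0.03602)
p: 0.59208 → 0.56372  (Δp = -0.02836)
p: 0.56372 → 0.54092  (Δp = -0.02280)
p: 0.54092 → 0.52228  (Δp = -0.01864)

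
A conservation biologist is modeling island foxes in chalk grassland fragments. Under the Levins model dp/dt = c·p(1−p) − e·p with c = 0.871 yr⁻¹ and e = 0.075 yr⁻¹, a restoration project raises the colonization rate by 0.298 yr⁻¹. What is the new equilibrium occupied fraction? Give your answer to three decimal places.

Before: p* = 1 − 0.075/0.871 = 0.9139.
After the change, c = 1.169, e = 0.075, so p* = 1 − 0.075/1.169 = 0.9358.

0.936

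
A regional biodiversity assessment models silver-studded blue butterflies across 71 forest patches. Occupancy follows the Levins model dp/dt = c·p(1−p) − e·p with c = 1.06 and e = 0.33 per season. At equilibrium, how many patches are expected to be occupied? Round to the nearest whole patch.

49

p* = 1 − e/c = 1 − 0.33/1.06 = 0.6887.
Expected occupied patches = N × p* = 71 × 0.6887 = 48.90 ≈ 49.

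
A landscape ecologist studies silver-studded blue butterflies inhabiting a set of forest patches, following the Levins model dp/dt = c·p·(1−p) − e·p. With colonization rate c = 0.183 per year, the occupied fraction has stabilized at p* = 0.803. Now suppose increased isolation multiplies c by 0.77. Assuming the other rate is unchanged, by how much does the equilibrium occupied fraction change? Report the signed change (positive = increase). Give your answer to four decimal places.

Balance c(1−p*) = e gives e = 0.183×(1 − 0.80300) = 0.03605.
New p* = 1 − e/c = 1 − 0.03605/0.14091 = 0.74416.
Δp* = 0.74416 − 0.80300 = -0.05884.

-0.0588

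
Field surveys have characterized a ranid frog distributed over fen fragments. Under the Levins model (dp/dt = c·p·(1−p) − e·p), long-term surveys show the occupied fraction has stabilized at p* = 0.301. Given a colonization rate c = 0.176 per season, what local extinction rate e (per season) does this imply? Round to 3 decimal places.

0.123

At equilibrium c(1−p*) = e.
e = 0.176 × (1 − 0.301) = 0.176 × 0.6990 = 0.1230.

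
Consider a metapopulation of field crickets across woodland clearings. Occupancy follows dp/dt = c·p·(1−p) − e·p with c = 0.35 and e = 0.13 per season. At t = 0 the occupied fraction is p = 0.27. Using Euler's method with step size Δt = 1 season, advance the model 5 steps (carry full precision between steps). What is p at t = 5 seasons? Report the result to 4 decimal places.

0.4378

Update rule: p ← p + [c·p·(1−p) − e·p]·Δt with Δt = 1.
step 1: Δp = +0.03388, p = 0.30389
step 2: Δp = +0.03453, p = 0.33842
step 3: Δp = +0.03437, p = 0.37279
step 4: Δp = +0.03337, p = 0.40616
step 5: Δp = +0.03162, p = 0.43778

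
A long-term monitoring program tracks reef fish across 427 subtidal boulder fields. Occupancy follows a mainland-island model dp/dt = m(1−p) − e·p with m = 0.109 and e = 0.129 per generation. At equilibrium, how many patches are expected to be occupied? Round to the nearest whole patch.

196

p* = m/(m+e) = 0.109/0.2380 = 0.4580.
Expected occupied patches = N × p* = 427 × 0.4580 = 195.56 ≈ 196.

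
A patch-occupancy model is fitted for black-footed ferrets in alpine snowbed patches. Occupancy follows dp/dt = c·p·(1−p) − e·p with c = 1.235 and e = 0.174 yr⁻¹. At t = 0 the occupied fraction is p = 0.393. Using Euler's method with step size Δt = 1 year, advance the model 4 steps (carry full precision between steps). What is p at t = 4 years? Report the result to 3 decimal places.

0.859

Update rule: p ← p + [c·p·(1−p) − e·p]·Δt with Δt = 1.
step 1: Δp = +0.22623, p = 0.61923
step 2: Δp = +0.18345, p = 0.80268
step 3: Δp = +0.05594, p = 0.85862
step 4: Δp = +0.00052, p = 0.85914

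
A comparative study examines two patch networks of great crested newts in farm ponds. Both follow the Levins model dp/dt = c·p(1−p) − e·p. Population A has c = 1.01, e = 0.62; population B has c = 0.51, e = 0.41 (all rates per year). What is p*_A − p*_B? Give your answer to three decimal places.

A: p*_A = 1 − 0.62/1.01 = 0.3861.
B: p*_B = 1 − 0.41/0.51 = 0.1961.
p*_A − p*_B = 0.3861 − 0.1961 = 0.1901.

0.190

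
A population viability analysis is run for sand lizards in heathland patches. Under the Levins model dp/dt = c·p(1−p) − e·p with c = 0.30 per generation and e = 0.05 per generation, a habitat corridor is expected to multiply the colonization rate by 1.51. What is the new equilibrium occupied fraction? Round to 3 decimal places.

0.890

Before: p* = 1 − 0.05/0.30 = 0.8333.
After the change, c = 0.453, e = 0.05, so p* = 1 − 0.05/0.453 = 0.8896.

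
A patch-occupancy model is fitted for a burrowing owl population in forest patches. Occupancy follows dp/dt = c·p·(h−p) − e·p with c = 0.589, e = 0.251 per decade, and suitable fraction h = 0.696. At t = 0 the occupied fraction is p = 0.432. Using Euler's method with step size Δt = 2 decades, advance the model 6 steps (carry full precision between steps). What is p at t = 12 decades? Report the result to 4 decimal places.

0.2782

Update rule: p ← p + [c·p·(h−p) − e·p]·Δt with Δt = 2.
step 1: Δp = -0.08252, p = 0.34948
step 2: Δp = -0.03278, p = 0.31670
step 3: Δp = -0.01748, p = 0.29922
step 4: Δp = -0.01035, p = 0.28887
step 5: Δp = -0.00647, p = 0.28240
step 6: Δp = -0.00417, p = 0.27823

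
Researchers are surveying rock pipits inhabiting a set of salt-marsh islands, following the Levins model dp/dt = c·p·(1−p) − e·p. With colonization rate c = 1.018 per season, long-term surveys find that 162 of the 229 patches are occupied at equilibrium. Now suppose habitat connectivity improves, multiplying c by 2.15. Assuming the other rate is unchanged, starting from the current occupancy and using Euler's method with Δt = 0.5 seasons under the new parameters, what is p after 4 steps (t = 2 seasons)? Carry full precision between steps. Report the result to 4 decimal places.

0.8639

Observed p* = 162/229 = 0.70742.
Balance c(1−p*) = e gives e = 1.018×(1 − 0.70742) = 0.29784.
Starting from p₀ = 0.70742; update p ← p + (dp/dt)·Δt with the new parameters.
  1  |  dp/dt·Δt = +0.121153  |  p_1 = 0.828577
  2  |  dp/dt·Δt = +0.032046  |  p_2 = 0.860622
  3  |  dp/dt·Δt = +0.003104  |  p_3 = 0.863726
  4  |  dp/dt·Δt = +0.000181  |  p_4 = 0.863907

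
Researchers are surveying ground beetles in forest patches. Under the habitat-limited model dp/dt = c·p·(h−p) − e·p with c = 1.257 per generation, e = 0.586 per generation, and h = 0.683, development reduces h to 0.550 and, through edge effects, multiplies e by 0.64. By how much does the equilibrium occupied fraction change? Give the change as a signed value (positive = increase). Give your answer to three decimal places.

0.035

Before: p* = h − e/c = 0.683 − 0.586/1.257 = 0.683 − 0.4662 = 0.2168.
After: c = 1.257, e = 0.37504, h = 0.550; p* = 0.550 − 0.37504/1.257 = 0.2516.
Δp* = 0.2516 − 0.2168 = +0.0348.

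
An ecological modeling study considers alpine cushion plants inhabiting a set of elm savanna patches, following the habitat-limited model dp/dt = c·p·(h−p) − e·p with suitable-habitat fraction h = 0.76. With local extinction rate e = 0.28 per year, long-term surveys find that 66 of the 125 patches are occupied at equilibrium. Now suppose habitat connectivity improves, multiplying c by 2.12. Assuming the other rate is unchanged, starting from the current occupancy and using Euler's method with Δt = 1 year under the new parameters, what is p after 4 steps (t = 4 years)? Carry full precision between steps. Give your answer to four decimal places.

Observed p* = 66/125 = 0.52800.
Balance c(h−p*) = e gives c = e/(0.76 − 0.52800) = 0.28/0.23200 = 1.20690.
Starting from p₀ = 0.52800; update p ← p + (dp/dt)·Δt with the new parameters.
step 1: Δp = +0.16558, p = 0.69358
step 2: Δp = -0.07633, p = 0.61725
step 3: Δp = +0.05262, p = 0.66987
step 4: Δp = -0.03308, p = 0.63679

0.6368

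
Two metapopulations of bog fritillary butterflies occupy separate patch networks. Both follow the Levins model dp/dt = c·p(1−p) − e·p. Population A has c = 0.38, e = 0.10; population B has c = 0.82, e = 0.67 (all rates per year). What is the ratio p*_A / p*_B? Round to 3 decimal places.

4.028

A: p*_A = 1 − 0.10/0.38 = 0.7368.
B: p*_B = 1 − 0.67/0.82 = 0.1829.
p*_A / p*_B = 0.7368/0.1829 = 4.0281.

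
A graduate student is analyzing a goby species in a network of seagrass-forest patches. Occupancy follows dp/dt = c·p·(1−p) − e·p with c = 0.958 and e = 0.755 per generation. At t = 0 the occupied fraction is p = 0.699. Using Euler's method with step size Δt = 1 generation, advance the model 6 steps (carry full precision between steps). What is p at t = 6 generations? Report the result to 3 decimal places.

Update rule: p ← p + [c·p·(1−p) − e·p]·Δt with Δt = 1.
  1  |  dp/dt·Δt = -0.326183  |  p_1 = 0.372817
  2  |  dp/dt·Δt = -0.057473  |  p_2 = 0.315344
  3  |  dp/dt·Δt = -0.031251  |  p_3 = 0.284094
  4  |  dp/dt·Δt = -0.019648  |  p_4 = 0.264445
  5  |  dp/dt·Δt = -0.013312  |  p_5 = 0.251133
  6  |  dp/dt·Δt = -0.009439  |  p_6 = 0.241694

0.242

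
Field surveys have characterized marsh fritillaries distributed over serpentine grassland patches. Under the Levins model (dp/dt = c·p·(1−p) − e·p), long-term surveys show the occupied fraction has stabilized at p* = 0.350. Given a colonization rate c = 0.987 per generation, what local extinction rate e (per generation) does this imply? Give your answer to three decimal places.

At equilibrium c(1−p*) = e.
e = 0.987 × (1 − 0.350) = 0.987 × 0.6500 = 0.6416.

0.642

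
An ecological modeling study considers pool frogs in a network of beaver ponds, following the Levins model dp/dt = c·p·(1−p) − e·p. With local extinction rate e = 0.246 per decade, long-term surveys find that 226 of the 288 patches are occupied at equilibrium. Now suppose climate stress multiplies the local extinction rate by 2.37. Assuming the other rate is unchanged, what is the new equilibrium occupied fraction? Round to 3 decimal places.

Observed p* = 226/288 = 0.78472.
Balance c(1−p*) = e gives c = e/(1 − 0.78472) = 0.246/0.21528 = 1.14270.
New p* = 1 − e/c = 1 − 0.58302/1.14270 = 0.48979.

0.490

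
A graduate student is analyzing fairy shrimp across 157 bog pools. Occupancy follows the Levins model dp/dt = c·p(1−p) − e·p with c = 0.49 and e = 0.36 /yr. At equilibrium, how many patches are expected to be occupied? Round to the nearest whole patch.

p* = 1 − e/c = 1 − 0.36/0.49 = 0.2653.
Expected occupied patches = N × p* = 157 × 0.2653 = 41.65 ≈ 42.

42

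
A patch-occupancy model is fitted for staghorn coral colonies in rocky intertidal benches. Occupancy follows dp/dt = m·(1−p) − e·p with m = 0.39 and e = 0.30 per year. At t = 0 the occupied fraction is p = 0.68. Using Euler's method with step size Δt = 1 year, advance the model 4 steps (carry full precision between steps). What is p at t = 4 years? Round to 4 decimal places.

0.5663

Update rule: p ← p + [m·(1−p) − e·p]·Δt with Δt = 1.
  1  |  dp/dt·Δt = -0.079200  |  p_1 = 0.600800
  2  |  dp/dt·Δt = -0.024552  |  p_2 = 0.576248
  3  |  dp/dt·Δt = -0.007611  |  p_3 = 0.568637
  4  |  dp/dt·Δt = -0.002359  |  p_4 = 0.566277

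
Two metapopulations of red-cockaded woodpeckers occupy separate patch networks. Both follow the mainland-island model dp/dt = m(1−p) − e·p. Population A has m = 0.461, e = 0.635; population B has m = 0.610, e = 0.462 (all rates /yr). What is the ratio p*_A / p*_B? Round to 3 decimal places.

A: p*_A = m/(m+e) = 0.461/1.0960 = 0.4206.
B: p*_B = 0.610/1.0720 = 0.5690.
p*_A / p*_B = 0.4206/0.5690 = 0.7392.

0.739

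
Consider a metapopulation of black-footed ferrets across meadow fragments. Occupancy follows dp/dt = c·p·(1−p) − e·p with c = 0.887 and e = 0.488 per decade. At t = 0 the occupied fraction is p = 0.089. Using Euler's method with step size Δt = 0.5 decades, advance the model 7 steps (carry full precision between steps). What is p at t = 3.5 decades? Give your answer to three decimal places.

0.219

Update rule: p ← p + [c·p·(1−p) − e·p]·Δt with Δt = 0.5.
p: 0.08900 → 0.10324  (Δp = +0.01424)
p: 0.10324 → 0.11911  (Δp = +0.01587)
p: 0.11911 → 0.13658  (Δp = +0.01747)
p: 0.13658 → 0.15556  (Δp = +0.01897)
p: 0.15556 → 0.17586  (Δp = +0.02030)
p: 0.17586 → 0.19723  (Δp = +0.02137)
p: 0.19723 → 0.21932  (Δp = +0.02210)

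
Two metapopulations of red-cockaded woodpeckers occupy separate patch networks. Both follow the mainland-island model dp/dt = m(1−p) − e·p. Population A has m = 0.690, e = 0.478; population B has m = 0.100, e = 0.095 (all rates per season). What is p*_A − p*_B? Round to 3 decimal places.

0.078

A: p*_A = m/(m+e) = 0.690/1.1680 = 0.5908.
B: p*_B = 0.100/0.1950 = 0.5128.
p*_A − p*_B = 0.5908 − 0.5128 = 0.0779.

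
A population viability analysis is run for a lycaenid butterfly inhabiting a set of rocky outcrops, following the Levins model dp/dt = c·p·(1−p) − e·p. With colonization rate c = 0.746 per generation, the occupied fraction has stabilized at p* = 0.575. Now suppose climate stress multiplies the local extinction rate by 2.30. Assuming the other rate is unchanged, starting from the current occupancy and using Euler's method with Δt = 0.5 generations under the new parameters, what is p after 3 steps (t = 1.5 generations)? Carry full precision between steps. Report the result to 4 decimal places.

Balance c(1−p*) = e gives e = 0.746×(1 − 0.57500) = 0.31705.
Starting from p₀ = 0.57500; update p ← p + (dp/dt)·Δt with the new parameters.
  1  |  dp/dt·Δt = -0.118497  |  p_1 = 0.456503
  2  |  dp/dt·Δt = -0.073900  |  p_2 = 0.382603
  3  |  dp/dt·Δt = -0.051391  |  p_3 = 0.331212

0.3312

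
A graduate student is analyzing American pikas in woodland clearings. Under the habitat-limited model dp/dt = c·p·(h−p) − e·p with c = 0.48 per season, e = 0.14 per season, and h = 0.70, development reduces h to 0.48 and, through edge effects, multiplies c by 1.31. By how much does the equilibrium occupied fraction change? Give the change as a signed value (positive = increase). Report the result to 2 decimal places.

-0.15

Before: p* = h − e/c = 0.70 − 0.14/0.48 = 0.70 − 0.2917 = 0.4083.
After: c = 0.6288, e = 0.14, h = 0.48; p* = 0.48 − 0.14/0.6288 = 0.2574.
Δp* = 0.2574 − 0.4083 = -0.1510.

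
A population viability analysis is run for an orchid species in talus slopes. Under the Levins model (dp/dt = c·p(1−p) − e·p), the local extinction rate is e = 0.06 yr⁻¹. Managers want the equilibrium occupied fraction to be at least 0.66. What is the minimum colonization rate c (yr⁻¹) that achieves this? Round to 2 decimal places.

0.18

p* = 1 − e/c ≥ 0.66 requires e/c ≤ 0.3400, i.e. c ≥ e/0.3400.
c_min = 0.06/0.3400 = 0.1765.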